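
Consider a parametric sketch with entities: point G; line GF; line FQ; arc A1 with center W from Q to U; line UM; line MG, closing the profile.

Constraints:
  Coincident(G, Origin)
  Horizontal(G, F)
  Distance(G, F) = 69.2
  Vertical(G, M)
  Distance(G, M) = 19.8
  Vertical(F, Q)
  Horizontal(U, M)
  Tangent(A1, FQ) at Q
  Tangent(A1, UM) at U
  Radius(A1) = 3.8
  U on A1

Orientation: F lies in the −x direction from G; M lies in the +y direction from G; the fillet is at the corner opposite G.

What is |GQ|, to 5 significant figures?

71.026

G is at the origin; GF is horizontal with |GF| = 69.2 and F on the −x side, so F = (-69.200, 0.0000). G and M share the same x with |GM| = 19.8 and M on the +y side, so M = (0.0000, 19.800). The virtual corner opposite G is at (-69.200, 19.800). The tangent condition forces WQ to be normal to FQ and since A1 is tangent to UM there, WU ⟂ UM, with radius 3.8, so the center W sits 3.8 in from both sides at W = (-65.400, 16.000). That places the tangent points at Q = (-69.200, 16.000) on FQ and U = (-65.400, 19.800) on UM. Then |GQ| = |Q − G| = 71.026.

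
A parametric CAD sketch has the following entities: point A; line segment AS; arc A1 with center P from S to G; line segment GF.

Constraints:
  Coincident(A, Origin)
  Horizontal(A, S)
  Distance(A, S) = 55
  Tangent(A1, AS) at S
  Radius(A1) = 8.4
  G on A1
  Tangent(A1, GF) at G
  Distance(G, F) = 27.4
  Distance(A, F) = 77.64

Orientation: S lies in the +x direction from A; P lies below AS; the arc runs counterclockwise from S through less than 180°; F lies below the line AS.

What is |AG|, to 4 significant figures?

51.75

A is at the origin; AS is horizontal with |AS| = 55.0 and S on the +x side, so S = (55.00, 0.000). The tangent condition forces PS to be normal to AS, so P = S + (0, -8.4) = (55.00, -8.400). Since PG ⟂ GF (tangency), |PF| = √(8.4² + 27.4²) = 28.66 regardless of where G sits on A1. So F lies on both circle(A, 77.64) and circle(P, 28.66); the below-AS intersection is F = (70.51, -32.50). G is the foot of the tangent from F: G = (49.58, -14.82).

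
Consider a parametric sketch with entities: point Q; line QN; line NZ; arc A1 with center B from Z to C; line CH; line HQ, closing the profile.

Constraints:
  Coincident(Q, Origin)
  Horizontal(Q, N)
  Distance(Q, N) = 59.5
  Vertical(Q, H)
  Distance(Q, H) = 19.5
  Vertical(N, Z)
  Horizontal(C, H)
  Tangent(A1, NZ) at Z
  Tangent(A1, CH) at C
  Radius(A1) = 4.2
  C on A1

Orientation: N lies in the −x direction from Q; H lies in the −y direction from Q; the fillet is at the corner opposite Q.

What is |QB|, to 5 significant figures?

57.378

Q and H share the same x with |QH| = 19.5 and H on the −y side, so H = (0.0000, -19.500). The virtual corner opposite Q is at (-59.500, -19.500). Tangency of A1 to NZ means the radius BZ is perpendicular to NZ and since A1 is tangent to CH there, BC ⟂ CH, with radius 4.2, so the center B sits 4.2 in from both sides at B = (-55.300, -15.300). Then |QB| = |B − Q| = 57.378.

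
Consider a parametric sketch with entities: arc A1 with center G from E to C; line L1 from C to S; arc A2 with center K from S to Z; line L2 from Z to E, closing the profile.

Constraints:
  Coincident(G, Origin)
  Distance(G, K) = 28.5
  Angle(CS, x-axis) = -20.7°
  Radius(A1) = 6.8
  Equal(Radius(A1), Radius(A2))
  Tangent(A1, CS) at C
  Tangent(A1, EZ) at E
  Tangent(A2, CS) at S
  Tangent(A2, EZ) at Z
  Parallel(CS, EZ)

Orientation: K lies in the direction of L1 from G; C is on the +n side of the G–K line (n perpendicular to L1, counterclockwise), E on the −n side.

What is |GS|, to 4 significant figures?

29.30

The slot axis is L1's direction at -20.7°, so u = (cos -20.7°, sin -20.7°) = (0.9354, -0.3535) and n = (−sin -20.7°, cos -20.7°) = (0.3535, 0.9354). G is at the origin and K lies 28.5 along u from G, so K = 28.5·u = (26.66, -10.07). Tangency of A1 to both parallel lines with radius 6.8 puts C and E at G ± 6.8·n: C = (2.404, 6.361), E = (-2.404, -6.361). Equal radii place S and Z the same way about K: S = K + 6.8·n = (29.06, -3.713), Z = K − 6.8·n = (24.26, -16.44). Then |GS| = |S − G| = 29.30.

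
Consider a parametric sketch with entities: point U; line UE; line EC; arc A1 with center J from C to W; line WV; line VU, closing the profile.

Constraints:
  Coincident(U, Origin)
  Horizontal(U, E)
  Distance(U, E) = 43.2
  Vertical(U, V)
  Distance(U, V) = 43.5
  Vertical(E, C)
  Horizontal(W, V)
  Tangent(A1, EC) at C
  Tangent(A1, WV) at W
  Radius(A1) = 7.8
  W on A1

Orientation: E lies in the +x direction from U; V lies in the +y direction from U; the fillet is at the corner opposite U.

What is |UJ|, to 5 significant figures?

50.276

U is at the origin; U and E share the same y with |UE| = 43.2 and E on the +x side, so E = (43.200, 0.0000). U and V share the same x with |UV| = 43.5 and V on the +y side, so V = (0.0000, 43.500). The virtual corner opposite U is at (43.200, 43.500). Since A1 is tangent to EC there, JC ⟂ EC and A1 meets WV tangentially, so JW is at right angles to WV, with radius 7.8, so the center J sits 7.8 in from both sides at J = (35.400, 35.700). Then |UJ| = |J − U| = 50.276.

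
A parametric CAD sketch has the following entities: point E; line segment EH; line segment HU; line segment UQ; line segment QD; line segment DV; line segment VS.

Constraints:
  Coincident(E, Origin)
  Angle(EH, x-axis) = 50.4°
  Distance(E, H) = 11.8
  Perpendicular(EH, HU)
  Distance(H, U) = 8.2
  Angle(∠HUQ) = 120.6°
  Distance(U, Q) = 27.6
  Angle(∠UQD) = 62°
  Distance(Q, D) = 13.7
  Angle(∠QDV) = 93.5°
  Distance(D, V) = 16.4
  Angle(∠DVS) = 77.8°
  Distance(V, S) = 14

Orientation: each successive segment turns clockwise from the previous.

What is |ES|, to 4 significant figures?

20.86

E is at the origin; EH runs at 50.4° with length 11.8, so H = (7.522, 9.092). EH is perpendicular to HU, so HU runs at -39.60°; with |HU| = 8.2, U = (13.84, 3.865). ∠HUQ = 120.6° gives UQ at -99.00° from the x-axis; with |UQ| = 27.6, Q = (9.522, -23.40). ∠UQD = 62.0° gives QD at 143.0° from the x-axis; with |QD| = 13.7, D = (-1.419, -15.15). ∠QDV = 93.5° gives DV at 56.50° from the x-axis; with |DV| = 16.4, V = (7.633, -1.474). ∠DVS = 77.8° gives VS at -45.70° from the x-axis; with |VS| = 14.0, S = (17.41, -11.49). Then |ES| = |S − E| = 20.86.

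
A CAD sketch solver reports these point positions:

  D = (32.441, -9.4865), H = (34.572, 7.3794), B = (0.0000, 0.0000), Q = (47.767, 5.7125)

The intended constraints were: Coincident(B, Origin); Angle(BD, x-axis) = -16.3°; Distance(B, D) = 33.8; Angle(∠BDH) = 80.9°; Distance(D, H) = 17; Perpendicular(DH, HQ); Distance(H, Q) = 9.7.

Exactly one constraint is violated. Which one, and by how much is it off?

Distance(H, Q) = 9.7 — off by 3.60.

B = (0.00, 0.00) ✓; BD at -16.30° ✓; |BD| = 33.80 ✓; ∠BDH = 80.90° ✓; |DH| = 17.00 ✓; ∠(DH, HQ) = 90.00° ✓; |HQ| = 13.30 ✗.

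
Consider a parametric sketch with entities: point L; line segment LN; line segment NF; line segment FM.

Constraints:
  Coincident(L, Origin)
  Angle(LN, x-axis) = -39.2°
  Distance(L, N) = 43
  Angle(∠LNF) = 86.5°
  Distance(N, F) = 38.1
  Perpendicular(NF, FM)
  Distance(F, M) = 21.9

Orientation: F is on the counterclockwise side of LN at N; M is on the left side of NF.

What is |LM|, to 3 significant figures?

41.2

∠LNF = 86.5°, so NF runs at -39.2° + (180° − 86.5°) = 54.3° from the x-axis; with |NF| = 38.1, F = N + 38.1·(cos 54.3°, sin 54.3°) = (55.6, 3.76). The perpendicularity gives FM at right angles to NF; with |FM| = 21.9 on the left of NF, M = F + 21.9·(-0.812, 0.584) = (37.8, 16.5). Then |LM| = |M − L| = 41.2.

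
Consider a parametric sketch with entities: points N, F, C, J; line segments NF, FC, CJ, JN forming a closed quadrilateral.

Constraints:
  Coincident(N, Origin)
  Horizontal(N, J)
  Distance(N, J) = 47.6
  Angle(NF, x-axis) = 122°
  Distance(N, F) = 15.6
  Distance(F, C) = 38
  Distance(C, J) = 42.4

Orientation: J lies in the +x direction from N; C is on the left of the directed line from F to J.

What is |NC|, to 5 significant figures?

41.646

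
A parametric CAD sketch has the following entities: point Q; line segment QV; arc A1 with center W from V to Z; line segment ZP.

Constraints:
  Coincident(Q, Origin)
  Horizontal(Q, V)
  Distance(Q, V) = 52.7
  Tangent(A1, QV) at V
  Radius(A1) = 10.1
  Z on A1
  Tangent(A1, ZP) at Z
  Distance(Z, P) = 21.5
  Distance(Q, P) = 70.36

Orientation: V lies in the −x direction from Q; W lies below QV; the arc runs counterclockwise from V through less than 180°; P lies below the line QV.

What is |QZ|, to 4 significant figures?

63.60

Checks: |WZ| = 10.10 ✓; ∠(WZ, ZP) = 90.00° ✓; |ZP| = 21.50 ✓; |QP| = 70.36 ✓.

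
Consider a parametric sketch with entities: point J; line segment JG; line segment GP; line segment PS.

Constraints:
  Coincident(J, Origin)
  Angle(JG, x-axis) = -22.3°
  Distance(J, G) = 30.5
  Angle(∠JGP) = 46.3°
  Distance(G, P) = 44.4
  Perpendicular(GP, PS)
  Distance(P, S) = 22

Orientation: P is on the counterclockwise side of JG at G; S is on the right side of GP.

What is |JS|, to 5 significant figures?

49.846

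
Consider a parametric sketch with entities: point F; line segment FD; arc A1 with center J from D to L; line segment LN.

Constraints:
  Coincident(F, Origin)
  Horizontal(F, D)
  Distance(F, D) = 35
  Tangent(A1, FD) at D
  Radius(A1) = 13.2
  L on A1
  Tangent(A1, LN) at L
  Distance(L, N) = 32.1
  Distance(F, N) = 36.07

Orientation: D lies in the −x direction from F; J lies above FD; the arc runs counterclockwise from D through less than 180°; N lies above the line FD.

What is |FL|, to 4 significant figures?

24.39

F is at the origin; F and D share the same y with |FD| = 35.0 and D on the −x side, so D = (-35.00, 0.000). The tangent condition forces JD to be normal to FD, so J = D + (0, 13.2) = (-35.00, 13.20). Since JL ⟂ LN (tangency), |JN| = √(13.2² + 32.1²) = 34.71 regardless of where L sits on A1. So N lies on both circle(F, 36.07) and circle(J, 34.71); the above-FD intersection is N = (-8.111, 35.15). L is the foot of the tangent from N: L = (-23.39, 6.916).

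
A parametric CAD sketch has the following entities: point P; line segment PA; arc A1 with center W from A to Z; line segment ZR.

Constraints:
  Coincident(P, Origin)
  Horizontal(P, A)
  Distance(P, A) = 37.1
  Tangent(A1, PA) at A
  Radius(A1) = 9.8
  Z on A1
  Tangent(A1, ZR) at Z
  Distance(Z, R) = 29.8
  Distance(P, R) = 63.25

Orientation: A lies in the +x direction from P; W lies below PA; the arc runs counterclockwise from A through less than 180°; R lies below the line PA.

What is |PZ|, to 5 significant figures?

34.220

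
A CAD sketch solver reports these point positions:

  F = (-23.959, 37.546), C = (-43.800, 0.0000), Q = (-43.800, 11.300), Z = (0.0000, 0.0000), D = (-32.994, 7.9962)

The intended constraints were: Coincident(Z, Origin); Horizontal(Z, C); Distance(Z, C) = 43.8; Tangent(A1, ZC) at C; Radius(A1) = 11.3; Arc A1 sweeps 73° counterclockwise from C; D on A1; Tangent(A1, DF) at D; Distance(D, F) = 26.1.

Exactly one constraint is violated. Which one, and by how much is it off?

Distance(D, F) = 26.1 — off by 4.80.

Z = (0.00, 0.00) ✓; Z.y = 0.00, C.y = 0.00 ✓; |ZC| = 43.80 ✓; ∠(QC, CZ) = 90.00° ✓; |QC| = 11.30 ✓; bearing(Q→D) − bearing(Q→C) = 73.00° ✓; |QD| = 11.30 ✓; ∠(QD, DF) = 90.00° ✓; |DF| = 30.90 ✗.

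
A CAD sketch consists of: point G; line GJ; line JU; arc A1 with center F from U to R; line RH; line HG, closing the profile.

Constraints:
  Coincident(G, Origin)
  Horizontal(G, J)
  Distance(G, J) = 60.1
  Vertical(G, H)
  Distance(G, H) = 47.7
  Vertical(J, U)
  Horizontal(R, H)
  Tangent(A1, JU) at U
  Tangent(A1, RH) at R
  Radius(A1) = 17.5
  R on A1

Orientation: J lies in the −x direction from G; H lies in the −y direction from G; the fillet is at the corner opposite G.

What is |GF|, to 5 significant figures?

52.219

G is at the origin; G and J share the same y with |GJ| = 60.1 and J on the −x side, so J = (-60.100, 0.0000). G and H share the same x with |GH| = 47.7 and H on the −y side, so H = (0.0000, -47.700). The virtual corner opposite G is at (-60.100, -47.700). Since A1 is tangent to JU there, FU ⟂ JU and since A1 is tangent to RH there, FR ⟂ RH, with radius 17.5, so the center F sits 17.5 in from both sides at F = (-42.600, -30.200). Then |GF| = |F − G| = 52.219.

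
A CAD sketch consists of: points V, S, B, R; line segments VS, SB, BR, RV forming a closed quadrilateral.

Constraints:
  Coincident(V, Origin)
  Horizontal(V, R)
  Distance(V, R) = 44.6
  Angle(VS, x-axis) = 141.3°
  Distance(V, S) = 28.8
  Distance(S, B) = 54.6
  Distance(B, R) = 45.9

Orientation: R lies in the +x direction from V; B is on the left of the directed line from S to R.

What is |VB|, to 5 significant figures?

49.800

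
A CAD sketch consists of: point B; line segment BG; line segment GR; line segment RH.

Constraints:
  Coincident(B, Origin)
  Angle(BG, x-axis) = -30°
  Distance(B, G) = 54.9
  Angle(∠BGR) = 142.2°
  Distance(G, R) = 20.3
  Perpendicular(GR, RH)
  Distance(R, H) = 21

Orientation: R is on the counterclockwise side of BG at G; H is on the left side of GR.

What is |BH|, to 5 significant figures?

64.924

B is at the origin; BG runs at -30.0° with length 54.9, so G = 54.9·(cos -30.0°, sin -30.0°) = (47.545, -27.450). ∠BGR = 142.2°, so GR runs at -30.0° + (180° − 142.2°) = 7.8000° from the x-axis; with |GR| = 20.3, R = G + 20.3·(cos 7.8000°, sin 7.8000°) = (67.657, -24.695). The perpendicularity gives RH at right angles to GR; with |RH| = 21.0 on the left of GR, H = R + 21.0·(-0.13572, 0.99075) = (64.807, -3.8893). Then |BH| = |H − B| = 64.924.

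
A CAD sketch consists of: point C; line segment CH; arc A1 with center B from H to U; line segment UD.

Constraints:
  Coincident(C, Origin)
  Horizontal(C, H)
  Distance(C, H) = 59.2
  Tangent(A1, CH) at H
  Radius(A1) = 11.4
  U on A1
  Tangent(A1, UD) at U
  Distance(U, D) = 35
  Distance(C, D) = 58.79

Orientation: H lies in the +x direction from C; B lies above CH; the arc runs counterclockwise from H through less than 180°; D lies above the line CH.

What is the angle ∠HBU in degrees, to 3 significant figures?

139°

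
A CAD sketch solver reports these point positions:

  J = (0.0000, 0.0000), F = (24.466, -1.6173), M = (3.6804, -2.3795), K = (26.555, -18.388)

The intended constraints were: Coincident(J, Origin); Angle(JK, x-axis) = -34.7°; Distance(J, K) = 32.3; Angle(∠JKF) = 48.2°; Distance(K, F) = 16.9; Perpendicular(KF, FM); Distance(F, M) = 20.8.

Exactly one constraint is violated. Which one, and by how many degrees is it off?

Perpendicular(KF, FM) — off by 5.00°.

J = (0.00, 0.00) ✓; JK at -34.70° ✓; |JK| = 32.30 ✓; ∠JKF = 48.20° ✓; |KF| = 16.90 ✓; ∠(KF, FM) = 85.00° ✗; |FM| = 20.80 ✓.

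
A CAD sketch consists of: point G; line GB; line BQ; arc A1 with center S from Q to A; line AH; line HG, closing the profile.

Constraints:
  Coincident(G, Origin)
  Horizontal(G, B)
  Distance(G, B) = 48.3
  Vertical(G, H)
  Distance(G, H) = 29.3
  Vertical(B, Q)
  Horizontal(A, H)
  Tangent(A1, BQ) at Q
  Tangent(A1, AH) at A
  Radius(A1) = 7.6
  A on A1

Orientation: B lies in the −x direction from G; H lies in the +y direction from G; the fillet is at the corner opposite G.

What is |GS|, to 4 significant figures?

46.12

G and H share the same x with |GH| = 29.3 and H on the +y side, so H = (0.000, 29.30). The virtual corner opposite G is at (-48.30, 29.30). The tangent condition forces SQ to be normal to BQ and A1 meets AH tangentially, so SA is at right angles to AH, with radius 7.6, so the center S sits 7.6 in from both sides at S = (-40.70, 21.70). Then |GS| = |S − G| = 46.12.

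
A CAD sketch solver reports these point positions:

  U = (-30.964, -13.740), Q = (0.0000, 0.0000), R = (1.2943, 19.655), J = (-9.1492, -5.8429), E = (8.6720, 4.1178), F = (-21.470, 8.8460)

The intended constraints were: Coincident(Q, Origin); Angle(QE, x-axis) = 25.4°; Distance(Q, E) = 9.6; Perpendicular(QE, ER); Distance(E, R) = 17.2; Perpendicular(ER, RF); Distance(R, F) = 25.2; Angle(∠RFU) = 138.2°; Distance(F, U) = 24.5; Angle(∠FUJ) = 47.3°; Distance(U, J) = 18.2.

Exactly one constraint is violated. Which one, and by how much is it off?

Distance(U, J) = 18.2 — off by 5.00.

Q = (0.00, 0.00) ✓; QE at 25.40° ✓; |QE| = 9.600 ✓; ∠(QE, ER) = 90.00° ✓; |ER| = 17.20 ✓; ∠(ER, RF) = 90.00° ✓; |RF| = 25.20 ✓; ∠RFU = 138.2° ✓; |FU| = 24.50 ✓; ∠FUJ = 47.30° ✓; |UJ| = 23.20 ✗.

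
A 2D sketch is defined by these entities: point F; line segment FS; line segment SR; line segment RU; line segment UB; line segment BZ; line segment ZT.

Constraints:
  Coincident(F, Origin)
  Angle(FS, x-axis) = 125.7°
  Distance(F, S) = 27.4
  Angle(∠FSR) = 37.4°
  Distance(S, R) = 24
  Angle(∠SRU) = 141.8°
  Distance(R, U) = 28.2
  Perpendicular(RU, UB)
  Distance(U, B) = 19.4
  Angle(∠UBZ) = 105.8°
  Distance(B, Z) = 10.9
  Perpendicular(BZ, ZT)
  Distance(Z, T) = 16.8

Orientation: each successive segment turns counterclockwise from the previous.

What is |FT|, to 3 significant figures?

9.45

F is at the origin; FS runs at 125.7° with length 27.4, so S = (-16.0, 22.3). ∠FSR = 37.4° gives SR at -91.7° from the x-axis; with |SR| = 24.0, R = (-16.7, -1.74). ∠SRU = 141.8° gives RU at -53.5° from the x-axis; with |RU| = 28.2, U = (0.0730, -24.4). The perpendicularity gives UB at right angles to RU, so UB runs at 36.5°; with |UB| = 19.4, B = (15.7, -12.9). ∠UBZ = 105.8° gives BZ at 111° from the x-axis; with |BZ| = 10.9, Z = (11.8, -2.67). BZ ⟂ ZT, so ZT runs at -159°; with |ZT| = 16.8, T = (-3.90, -8.61). Then |FT| = |T − F| = 9.45.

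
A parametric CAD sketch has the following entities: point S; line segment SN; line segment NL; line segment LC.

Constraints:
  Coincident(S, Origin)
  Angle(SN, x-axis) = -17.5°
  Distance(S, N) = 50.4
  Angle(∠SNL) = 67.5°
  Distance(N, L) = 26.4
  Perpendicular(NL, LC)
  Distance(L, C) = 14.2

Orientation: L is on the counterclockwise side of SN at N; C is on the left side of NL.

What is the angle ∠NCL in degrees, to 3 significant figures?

61.7°

∠SNL = 67.5°, so NL runs at -17.5° + (180° − 67.5°) = 95.0° from the x-axis; with |NL| = 26.4, L = N + 26.4·(cos 95.0°, sin 95.0°) = (45.8, 11.1). The perpendicularity gives LC at right angles to NL; with |LC| = 14.2 on the left of NL, C = L + 14.2·(-0.996, -0.0872) = (31.6, 9.91). Then cos ∠NCL = CN·CL / (|CN||CL|), giving 61.7°.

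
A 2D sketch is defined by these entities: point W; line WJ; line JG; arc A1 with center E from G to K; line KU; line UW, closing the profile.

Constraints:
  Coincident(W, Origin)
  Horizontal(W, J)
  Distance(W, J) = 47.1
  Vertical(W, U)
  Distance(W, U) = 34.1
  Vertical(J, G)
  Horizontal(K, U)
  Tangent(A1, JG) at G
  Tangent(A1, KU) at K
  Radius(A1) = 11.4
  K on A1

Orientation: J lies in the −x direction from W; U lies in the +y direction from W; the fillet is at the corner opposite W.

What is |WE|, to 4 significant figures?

42.31

W is at the origin; WJ is horizontal with |WJ| = 47.1 and J on the −x side, so J = (-47.10, 0.000). W and U share the same x with |WU| = 34.1 and U on the +y side, so U = (0.000, 34.10). The virtual corner opposite W is at (-47.10, 34.10). The tangent condition forces EG to be normal to JG and since A1 is tangent to KU there, EK ⟂ KU, with radius 11.4, so the center E sits 11.4 in from both sides at E = (-35.70, 22.70). Then |WE| = |E − W| = 42.31.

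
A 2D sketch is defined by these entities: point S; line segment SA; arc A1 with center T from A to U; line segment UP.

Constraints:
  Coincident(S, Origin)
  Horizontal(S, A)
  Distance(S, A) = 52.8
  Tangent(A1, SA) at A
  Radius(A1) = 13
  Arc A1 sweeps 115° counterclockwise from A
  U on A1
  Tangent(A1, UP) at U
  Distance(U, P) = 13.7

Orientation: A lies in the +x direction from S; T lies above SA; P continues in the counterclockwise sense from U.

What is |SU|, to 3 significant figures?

67.2

S is at the origin; SA is horizontal with |SA| = 52.8 and A on the +x side, so A = (52.8, 0.00). Tangency of A1 to SA means the radius TA is perpendicular to SA, so T = A + (0, 13) = (52.8, 13.0). On A1, A sits at bearing -90° from T; a 115° counterclockwise sweep puts U at bearing 25°, so U = T + 13.0·(cos 25°, sin 25°) = (64.6, 18.5). Then |SU| = |U − S| = 67.2.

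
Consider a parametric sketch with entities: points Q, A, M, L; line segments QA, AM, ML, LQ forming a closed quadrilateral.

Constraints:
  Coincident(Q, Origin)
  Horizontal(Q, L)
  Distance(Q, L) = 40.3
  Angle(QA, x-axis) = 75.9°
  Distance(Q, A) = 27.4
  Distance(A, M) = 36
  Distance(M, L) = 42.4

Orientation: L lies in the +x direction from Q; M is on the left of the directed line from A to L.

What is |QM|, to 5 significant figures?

57.608

Q is at the origin; QL is horizontal with |QL| = 40.3 and L in +x, so L = (40.3, 0). QA runs at 75.9° with |QA| = 27.4, so A = (6.6751, 26.574). M is determined by |AM| = 36.0 and |ML| = 42.4 together: it lies at the intersection of circle(A, 36.0) and circle(L, 42.4). With |AL| = 42.858, the foot of the radical line on AL is 15.575 from A and the perpendicular offset is √(36.0² − 15.575²) = 32.456. Taking the left-of-AL solution: M = (39.020, 42.381).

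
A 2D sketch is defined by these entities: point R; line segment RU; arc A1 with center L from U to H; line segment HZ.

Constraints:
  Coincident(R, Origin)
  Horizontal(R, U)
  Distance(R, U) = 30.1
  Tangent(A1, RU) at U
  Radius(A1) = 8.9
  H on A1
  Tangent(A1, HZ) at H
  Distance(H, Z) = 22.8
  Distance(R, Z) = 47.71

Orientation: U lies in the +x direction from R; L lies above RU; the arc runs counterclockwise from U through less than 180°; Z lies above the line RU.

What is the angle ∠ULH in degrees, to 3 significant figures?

101°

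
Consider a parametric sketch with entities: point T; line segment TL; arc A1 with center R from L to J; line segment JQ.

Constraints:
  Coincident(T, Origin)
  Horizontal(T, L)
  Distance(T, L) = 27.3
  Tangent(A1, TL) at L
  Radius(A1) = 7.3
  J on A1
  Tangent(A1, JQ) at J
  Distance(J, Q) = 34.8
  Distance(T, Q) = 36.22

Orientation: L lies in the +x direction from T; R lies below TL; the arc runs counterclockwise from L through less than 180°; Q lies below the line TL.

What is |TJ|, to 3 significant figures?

21.1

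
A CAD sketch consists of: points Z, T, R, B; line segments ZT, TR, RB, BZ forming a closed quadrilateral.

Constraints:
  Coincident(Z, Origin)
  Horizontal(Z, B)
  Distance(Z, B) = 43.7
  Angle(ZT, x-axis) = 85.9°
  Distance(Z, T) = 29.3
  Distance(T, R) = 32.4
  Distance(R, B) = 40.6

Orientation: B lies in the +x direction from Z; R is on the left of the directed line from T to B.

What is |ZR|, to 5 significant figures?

51.161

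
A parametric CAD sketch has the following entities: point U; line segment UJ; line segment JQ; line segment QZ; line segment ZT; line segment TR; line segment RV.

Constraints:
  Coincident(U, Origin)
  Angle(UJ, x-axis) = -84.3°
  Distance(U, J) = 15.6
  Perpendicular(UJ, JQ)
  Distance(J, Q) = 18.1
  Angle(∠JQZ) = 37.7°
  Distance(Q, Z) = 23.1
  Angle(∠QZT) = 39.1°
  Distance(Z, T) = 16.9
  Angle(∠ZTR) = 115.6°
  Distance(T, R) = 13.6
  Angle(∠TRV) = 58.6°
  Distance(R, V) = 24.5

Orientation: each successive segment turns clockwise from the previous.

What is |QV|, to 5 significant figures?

20.101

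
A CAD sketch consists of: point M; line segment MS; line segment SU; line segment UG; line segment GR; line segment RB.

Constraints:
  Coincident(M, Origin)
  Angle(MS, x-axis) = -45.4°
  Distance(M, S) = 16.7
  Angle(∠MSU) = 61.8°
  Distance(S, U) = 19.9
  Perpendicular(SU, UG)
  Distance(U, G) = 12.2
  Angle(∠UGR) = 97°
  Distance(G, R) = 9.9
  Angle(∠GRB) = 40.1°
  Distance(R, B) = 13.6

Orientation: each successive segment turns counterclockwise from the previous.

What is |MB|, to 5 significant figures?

16.062

M is at the origin; MS runs at -45.4° with length 16.7, so S = (11.726, -11.891). ∠MSU = 61.8° gives SU at 72.800° from the x-axis; with |SU| = 19.9, U = (17.611, 7.1192). The perpendicularity gives UG at right angles to SU, so UG runs at 162.80°; with |UG| = 12.2, G = (5.9562, 10.727). ∠UGR = 97.0° gives GR at -114.20° from the x-axis; with |GR| = 9.9, R = (1.8979, 1.6969). ∠GRB = 40.1° gives RB at 25.700° from the x-axis; with |RB| = 13.6, B = (14.153, 7.5946). Then |MB| = |B − M| = 16.062.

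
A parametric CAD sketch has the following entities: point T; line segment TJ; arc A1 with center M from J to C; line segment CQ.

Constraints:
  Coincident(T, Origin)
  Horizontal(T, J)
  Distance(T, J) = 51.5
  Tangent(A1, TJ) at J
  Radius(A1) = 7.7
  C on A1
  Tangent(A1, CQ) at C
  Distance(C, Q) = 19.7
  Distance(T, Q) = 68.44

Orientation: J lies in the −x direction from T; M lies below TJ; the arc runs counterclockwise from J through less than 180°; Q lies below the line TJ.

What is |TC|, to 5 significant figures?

59.261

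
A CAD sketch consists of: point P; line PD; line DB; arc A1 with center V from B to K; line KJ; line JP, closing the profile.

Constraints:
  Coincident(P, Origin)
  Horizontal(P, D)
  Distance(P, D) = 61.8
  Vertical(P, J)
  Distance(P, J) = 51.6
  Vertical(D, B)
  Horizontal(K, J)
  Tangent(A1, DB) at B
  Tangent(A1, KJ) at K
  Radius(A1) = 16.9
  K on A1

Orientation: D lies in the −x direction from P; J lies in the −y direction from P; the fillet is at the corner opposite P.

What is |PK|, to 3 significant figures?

68.4

P is at the origin; P and D share the same y with |PD| = 61.8 and D on the −x side, so D = (-61.8, 0.00). P and J share the same x with |PJ| = 51.6 and J on the −y side, so J = (0.00, -51.6). The virtual corner opposite P is at (-61.8, -51.6). The tangent condition forces VB to be normal to DB and tangency of A1 to KJ means the radius VK is perpendicular to KJ, with radius 16.9, so the center V sits 16.9 in from both sides at V = (-44.9, -34.7). That places the tangent points at B = (-61.8, -34.7) on DB and K = (-44.9, -51.6) on KJ. Then |PK| = |K − P| = 68.4.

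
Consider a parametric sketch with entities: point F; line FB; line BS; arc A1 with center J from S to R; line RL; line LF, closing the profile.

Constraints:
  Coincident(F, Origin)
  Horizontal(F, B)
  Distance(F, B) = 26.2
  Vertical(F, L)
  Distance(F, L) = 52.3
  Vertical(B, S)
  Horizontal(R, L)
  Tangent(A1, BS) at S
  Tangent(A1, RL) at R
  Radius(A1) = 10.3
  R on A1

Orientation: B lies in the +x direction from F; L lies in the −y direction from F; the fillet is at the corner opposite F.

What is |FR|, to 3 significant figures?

54.7

F is at the origin; FB is horizontal with |FB| = 26.2 and B on the +x side, so B = (26.2, 0.00). F and L share the same x with |FL| = 52.3 and L on the −y side, so L = (0.00, -52.3). The virtual corner opposite F is at (26.2, -52.3). A1 meets BS tangentially, so JS is at right angles to BS and A1 meets RL tangentially, so JR is at right angles to RL, with radius 10.3, so the center J sits 10.3 in from both sides at J = (15.9, -42.0). That places the tangent points at S = (26.2, -42.0) on BS and R = (15.9, -52.3) on RL. Then |FR| = |R − F| = 54.7.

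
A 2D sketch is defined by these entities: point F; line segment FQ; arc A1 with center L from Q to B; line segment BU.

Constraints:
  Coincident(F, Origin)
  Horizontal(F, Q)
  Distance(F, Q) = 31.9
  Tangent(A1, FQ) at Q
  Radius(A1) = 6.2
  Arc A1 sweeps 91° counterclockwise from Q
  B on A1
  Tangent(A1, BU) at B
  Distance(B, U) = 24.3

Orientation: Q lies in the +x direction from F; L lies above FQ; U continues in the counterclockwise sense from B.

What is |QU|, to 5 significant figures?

31.145

On A1, Q sits at bearing -90° from L; a 91° counterclockwise sweep puts B at bearing 1°, so B = L + 6.2·(cos 1°, sin 1°) = (38.099, 6.3082). Since A1 is tangent to BU there, LB ⟂ BU, so BU runs along (−sin 1°, cos 1°); with |BU| = 24.3, U = (37.675, 30.605). Then |QU| = |U − Q| = 31.145.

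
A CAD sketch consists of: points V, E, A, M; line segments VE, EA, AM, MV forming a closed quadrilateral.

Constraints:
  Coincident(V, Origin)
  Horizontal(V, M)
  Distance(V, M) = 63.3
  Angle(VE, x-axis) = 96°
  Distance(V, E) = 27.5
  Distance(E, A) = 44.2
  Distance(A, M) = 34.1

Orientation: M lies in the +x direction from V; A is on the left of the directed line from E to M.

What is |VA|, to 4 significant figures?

48.84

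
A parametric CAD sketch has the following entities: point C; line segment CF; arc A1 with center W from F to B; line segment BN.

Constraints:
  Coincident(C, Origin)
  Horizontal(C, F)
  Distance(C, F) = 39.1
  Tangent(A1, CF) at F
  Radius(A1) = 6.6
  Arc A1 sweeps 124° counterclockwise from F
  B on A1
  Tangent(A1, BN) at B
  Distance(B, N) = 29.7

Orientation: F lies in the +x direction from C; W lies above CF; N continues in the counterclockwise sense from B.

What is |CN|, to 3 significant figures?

44.7

C is at the origin; C and F share the same y with |CF| = 39.1 and F on the +x side, so F = (39.1, 0.00). The tangent condition forces WF to be normal to CF, so W = F + (0, 6.6) = (39.1, 6.60). On A1, F sits at bearing -90° from W; a 124° counterclockwise sweep puts B at bearing 34°, so B = W + 6.6·(cos 34°, sin 34°) = (44.6, 10.3). A1 meets BN tangentially, so WB is at right angles to BN, so BN runs along (−sin 34°, cos 34°); with |BN| = 29.7, N = (28.0, 34.9). Then |CN| = |N − C| = 44.7.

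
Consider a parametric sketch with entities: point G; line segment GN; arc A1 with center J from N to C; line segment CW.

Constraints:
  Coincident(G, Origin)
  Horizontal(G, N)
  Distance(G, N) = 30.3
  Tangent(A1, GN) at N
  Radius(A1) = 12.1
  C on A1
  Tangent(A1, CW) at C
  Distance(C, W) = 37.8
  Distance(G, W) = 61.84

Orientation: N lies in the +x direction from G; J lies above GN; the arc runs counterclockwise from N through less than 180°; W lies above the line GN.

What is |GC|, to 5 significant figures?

44.606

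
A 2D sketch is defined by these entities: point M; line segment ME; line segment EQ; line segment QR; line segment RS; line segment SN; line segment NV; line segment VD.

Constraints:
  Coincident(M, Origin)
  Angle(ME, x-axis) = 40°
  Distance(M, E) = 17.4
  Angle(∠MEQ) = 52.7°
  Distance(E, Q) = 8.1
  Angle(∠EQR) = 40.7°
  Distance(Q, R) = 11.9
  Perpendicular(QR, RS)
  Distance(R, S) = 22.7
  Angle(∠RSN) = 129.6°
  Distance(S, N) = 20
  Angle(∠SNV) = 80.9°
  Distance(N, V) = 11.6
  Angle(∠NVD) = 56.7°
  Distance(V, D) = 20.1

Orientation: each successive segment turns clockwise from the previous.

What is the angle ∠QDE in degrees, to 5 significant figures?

9.8892°

∠SNV = 80.9° gives NV at -106.10° from the x-axis; with |NV| = 11.6, V = (38.662, 13.754). ∠NVD = 56.7° gives VD at 130.60° from the x-axis; with |VD| = 20.1, D = (25.581, 29.016). Then cos ∠QDE = DQ·DE / (|DQ||DE|), giving 9.8892°.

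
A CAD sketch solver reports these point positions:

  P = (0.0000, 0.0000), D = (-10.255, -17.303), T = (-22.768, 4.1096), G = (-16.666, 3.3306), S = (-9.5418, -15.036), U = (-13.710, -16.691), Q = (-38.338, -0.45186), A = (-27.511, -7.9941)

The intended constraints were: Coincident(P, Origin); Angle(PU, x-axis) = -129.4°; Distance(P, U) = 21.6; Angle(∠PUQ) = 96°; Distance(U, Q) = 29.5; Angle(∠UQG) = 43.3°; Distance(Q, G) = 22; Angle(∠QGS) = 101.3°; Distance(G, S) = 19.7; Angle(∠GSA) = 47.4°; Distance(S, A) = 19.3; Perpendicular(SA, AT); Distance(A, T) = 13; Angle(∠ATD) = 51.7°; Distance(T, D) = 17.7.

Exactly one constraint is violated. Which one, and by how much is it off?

Distance(T, D) = 17.7 — off by 7.10.

P = (0.00, 0.00) ✓; PU at -129.4° ✓; |PU| = 21.60 ✓; ∠PUQ = 96.00° ✓; |UQ| = 29.50 ✓; ∠UQG = 43.30° ✓; |QG| = 22.00 ✓; ∠QGS = 101.3° ✓; |GS| = 19.70 ✓; ∠GSA = 47.40° ✓; |SA| = 19.30 ✓; ∠(SA, AT) = 90.00° ✓; |AT| = 13.00 ✓; ∠ATD = 51.70° ✓; |TD| = 24.80 ✗.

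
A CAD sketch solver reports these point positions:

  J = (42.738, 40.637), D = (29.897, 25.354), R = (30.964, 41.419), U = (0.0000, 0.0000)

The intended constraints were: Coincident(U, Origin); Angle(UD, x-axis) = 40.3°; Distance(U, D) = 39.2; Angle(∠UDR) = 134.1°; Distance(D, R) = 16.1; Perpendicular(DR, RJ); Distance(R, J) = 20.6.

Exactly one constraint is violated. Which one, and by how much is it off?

Distance(R, J) = 20.6 — off by 8.80.

U = (0.00, 0.00) ✓; UD at 40.30° ✓; |UD| = 39.20 ✓; ∠UDR = 134.1° ✓; |DR| = 16.10 ✓; ∠(DR, RJ) = 90.00° ✓; |RJ| = 11.80 ✗.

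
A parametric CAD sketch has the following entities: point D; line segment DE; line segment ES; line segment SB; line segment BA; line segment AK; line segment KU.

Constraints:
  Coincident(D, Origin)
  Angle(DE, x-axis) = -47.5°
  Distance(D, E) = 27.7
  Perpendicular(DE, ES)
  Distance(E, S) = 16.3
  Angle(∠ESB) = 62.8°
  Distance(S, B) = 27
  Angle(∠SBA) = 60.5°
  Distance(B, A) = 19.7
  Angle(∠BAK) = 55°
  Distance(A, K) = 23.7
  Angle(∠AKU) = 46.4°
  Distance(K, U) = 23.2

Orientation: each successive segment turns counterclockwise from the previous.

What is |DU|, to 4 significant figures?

3.148

∠BAK = 55.0° gives AK at 44.20° from the x-axis; with |AK| = 23.7, K = (25.55, -2.967). ∠AKU = 46.4° gives KU at 177.8° from the x-axis; with |KU| = 23.2, U = (2.366, -2.076). Then |DU| = |U − D| = 3.148.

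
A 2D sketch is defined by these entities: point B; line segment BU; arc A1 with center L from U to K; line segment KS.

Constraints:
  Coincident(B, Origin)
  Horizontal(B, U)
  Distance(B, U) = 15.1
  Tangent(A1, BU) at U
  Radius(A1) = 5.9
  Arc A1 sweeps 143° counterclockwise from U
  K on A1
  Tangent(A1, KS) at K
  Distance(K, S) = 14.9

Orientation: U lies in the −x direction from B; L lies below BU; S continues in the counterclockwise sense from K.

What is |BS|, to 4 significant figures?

20.71

On A1, U sits at bearing 90° from L; a 143° counterclockwise sweep puts K at bearing 233°, so K = L + 5.9·(cos 233°, sin 233°) = (-18.65, -10.61). Since A1 is tangent to KS there, LK ⟂ KS, so KS runs along (−sin 233°, cos 233°); with |KS| = 14.9, S = (-6.751, -19.58). Then |BS| = |S − B| = 20.71.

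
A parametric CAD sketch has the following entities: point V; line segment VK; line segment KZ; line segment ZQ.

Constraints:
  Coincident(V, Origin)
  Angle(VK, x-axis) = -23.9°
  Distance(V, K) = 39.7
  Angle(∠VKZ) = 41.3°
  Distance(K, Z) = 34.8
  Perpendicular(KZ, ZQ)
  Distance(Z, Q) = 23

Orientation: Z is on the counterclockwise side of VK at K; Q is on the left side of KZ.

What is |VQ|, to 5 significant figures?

5.9162

V is at the origin; VK runs at -23.9° with length 39.7, so K = 39.7·(cos -23.9°, sin -23.9°) = (36.296, -16.084). ∠VKZ = 41.3°, so KZ runs at -23.9° + (180° − 41.3°) = 114.80° from the x-axis; with |KZ| = 34.8, Z = K + 34.8·(cos 114.80°, sin 114.80°) = (21.699, 15.507). The perpendicularity gives ZQ at right angles to KZ; with |ZQ| = 23.0 on the left of KZ, Q = Z + 23.0·(-0.90778, -0.41945) = (0.82007, 5.8591). Then |VQ| = |Q − V| = 5.9162.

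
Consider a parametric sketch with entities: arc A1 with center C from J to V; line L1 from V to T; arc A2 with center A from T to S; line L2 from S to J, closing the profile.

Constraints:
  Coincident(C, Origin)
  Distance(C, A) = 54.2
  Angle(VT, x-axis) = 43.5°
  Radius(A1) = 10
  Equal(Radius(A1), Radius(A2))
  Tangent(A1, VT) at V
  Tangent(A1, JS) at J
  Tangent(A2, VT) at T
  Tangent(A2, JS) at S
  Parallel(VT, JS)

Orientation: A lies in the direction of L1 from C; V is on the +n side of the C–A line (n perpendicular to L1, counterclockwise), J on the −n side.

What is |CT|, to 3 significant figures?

55.1

The slot axis is L1's direction at 43.5°, so u = (cos 43.5°, sin 43.5°) = (0.725, 0.688) and n = (−sin 43.5°, cos 43.5°) = (-0.688, 0.725). C is at the origin and A lies 54.2 along u from C, so A = 54.2·u = (39.3, 37.3). Tangency of A1 to both parallel lines with radius 10.0 puts V and J at C ± 10.0·n: V = (-6.88, 7.25), J = (6.88, -7.25). Equal radii place T and S the same way about A: T = A + 10.0·n = (32.4, 44.6), S = A − 10.0·n = (46.2, 30.1). Then |CT| = |T − C| = 55.1.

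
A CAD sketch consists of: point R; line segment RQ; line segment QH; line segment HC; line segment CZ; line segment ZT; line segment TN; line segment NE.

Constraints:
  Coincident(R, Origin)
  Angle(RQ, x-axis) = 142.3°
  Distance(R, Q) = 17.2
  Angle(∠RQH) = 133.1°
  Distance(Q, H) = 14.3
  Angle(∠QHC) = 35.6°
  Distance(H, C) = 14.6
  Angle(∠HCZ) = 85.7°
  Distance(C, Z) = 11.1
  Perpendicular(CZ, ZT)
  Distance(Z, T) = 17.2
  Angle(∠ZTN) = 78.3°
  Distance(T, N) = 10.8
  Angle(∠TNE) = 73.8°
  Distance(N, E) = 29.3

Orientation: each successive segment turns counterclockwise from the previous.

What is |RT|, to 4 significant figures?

32.24

∠HCZ = 85.7° gives CZ at 67.90° from the x-axis; with |CZ| = 11.1, Z = (-10.47, 12.02). The perpendicularity gives ZT at right angles to CZ, so ZT runs at 157.9°; with |ZT| = 17.2, T = (-26.41, 18.50). Then |RT| = |T − R| = 32.24.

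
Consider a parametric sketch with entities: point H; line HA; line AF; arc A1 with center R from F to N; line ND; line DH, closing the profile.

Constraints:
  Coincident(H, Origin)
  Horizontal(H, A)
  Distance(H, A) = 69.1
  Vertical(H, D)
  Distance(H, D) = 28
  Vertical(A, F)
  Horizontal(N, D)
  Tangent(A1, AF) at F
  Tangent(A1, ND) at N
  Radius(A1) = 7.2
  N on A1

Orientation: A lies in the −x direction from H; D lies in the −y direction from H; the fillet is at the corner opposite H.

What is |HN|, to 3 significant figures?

67.9

H is at the origin; HA is horizontal with |HA| = 69.1 and A on the −x side, so A = (-69.1, 0.00). HD is vertical with |HD| = 28.0 and D on the −y side, so D = (0.00, -28.0). The virtual corner opposite H is at (-69.1, -28.0). Since A1 is tangent to AF there, RF ⟂ AF and the tangent condition forces RN to be normal to ND, with radius 7.2, so the center R sits 7.2 in from both sides at R = (-61.9, -20.8). That places the tangent points at F = (-69.1, -20.8) on AF and N = (-61.9, -28.0) on ND. Then |HN| = |N − H| = 67.9.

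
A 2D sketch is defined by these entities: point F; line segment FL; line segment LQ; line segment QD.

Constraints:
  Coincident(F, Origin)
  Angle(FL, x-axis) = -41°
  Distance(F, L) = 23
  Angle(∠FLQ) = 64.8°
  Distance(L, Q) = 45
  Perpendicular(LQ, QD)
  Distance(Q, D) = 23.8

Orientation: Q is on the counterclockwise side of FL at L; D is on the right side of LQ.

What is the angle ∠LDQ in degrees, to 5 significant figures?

62.126°

F is at the origin; FL runs at -41.0° with length 23.0, so L = 23.0·(cos -41.0°, sin -41.0°) = (17.358, -15.089). ∠FLQ = 64.8°, so LQ runs at -41.0° + (180° − 64.8°) = 74.200° from the x-axis; with |LQ| = 45.0, Q = L + 45.0·(cos 74.200°, sin 74.200°) = (29.611, 28.210). The perpendicularity gives QD at right angles to LQ; with |QD| = 23.8 on the right of LQ, D = Q + 23.8·(0.96222, -0.27228) = (52.512, 21.730). Then cos ∠LDQ = DL·DQ / (|DL||DQ|), giving 62.126°.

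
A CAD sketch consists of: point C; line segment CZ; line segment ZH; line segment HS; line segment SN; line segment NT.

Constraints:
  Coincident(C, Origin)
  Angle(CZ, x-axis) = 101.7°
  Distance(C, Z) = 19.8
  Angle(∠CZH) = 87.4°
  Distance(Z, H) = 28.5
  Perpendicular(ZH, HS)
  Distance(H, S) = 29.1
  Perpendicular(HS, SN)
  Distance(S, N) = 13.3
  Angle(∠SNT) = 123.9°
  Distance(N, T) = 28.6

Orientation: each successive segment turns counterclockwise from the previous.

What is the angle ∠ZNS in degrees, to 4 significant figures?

117.6°

The perpendicularity gives HS at right angles to ZH, so HS runs at -75.70°; with |HS| = 29.1, S = (-24.44, -15.85). The perpendicularity gives SN at right angles to HS, so SN runs at 14.30°; with |SN| = 13.3, N = (-11.56, -12.56). Then cos ∠ZNS = NZ·NS / (|NZ||NS|), giving 117.6°.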